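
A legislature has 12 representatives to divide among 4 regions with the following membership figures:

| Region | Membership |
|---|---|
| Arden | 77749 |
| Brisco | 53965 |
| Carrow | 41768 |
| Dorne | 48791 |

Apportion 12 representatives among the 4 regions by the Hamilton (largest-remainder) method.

Arden 4; Brisco 3; Carrow 2; Dorne 3

Total 222273; standard divisor 222273/12 ≈ 18522.75.
Standard quotas: Arden 4.1975, Brisco 2.9134, Carrow 2.2550, Dorne 2.6341.
Lower quotas: Arden 4, Brisco 2, Carrow 2, Dorne 2 (sum 10, leaving 2 seats).
Remainders in descending order: Brisco 0.9134, Dorne 0.6341, Carrow 0.2550, Arden 0.1975.
Largest remainders: Brisco, Dorne receive the extra seats.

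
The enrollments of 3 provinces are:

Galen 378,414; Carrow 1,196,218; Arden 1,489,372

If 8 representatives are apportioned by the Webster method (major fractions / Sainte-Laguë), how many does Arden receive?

Standard divisor 3064004/8 ≈ 383000.5; standard quotas: Galen 0.988, Carrow 3.123, Arden 3.889.
Rounding to the nearest integer gives Galen 1, Carrow 3, Arden 4 — total 8, matching the house size, so no adjustment is needed.
Arden receives 4.

4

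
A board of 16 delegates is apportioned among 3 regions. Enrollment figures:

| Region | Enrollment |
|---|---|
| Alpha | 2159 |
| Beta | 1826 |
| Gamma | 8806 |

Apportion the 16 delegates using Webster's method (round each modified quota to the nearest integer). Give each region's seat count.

Alpha: 3, Beta: 2, Gamma: 11

Standard divisor 12791/16 ≈ 799.438; standard quotas: Alpha 2.701, Beta 2.284, Gamma 11.015.
Rounding to the nearest integer gives Alpha 3, Beta 2, Gamma 11 — total 16, matching the house size, so no adjustment is needed.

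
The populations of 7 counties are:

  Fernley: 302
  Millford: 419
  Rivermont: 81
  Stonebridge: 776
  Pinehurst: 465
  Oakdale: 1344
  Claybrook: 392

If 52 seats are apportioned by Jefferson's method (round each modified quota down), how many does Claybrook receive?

Standard divisor 3779/52 ≈ 72.673; standard quotas: Fernley 4.156, Millford 5.766, Rivermont 1.115, Stonebridge 10.678, Pinehurst 6.399, Oakdale 18.494, Claybrook 5.394.
Rounding down gives 4, 5, 1, 10, 6, 18, 5 = 49 seats, so the divisor must be adjusted.
With modified divisor 69: modified quotas Fernley 4.377, Millford 6.072, Rivermont 1.174, Stonebridge 11.246, Pinehurst 6.739, Oakdale 19.478, Claybrook 5.681.
Rounding down: Fernley 4, Millford 6, Rivermont 1, Stonebridge 11, Pinehurst 6, Oakdale 19, Claybrook 5 (total 52).
Claybrook receives 5.

5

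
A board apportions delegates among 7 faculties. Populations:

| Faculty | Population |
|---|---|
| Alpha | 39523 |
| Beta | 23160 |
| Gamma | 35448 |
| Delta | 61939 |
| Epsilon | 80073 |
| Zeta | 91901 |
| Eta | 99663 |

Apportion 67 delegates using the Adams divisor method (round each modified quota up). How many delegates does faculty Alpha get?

6

Standard divisor 431707/67 ≈ 6443.388; standard quotas: Alpha 6.134, Beta 3.594, Gamma 5.501, Delta 9.613, Epsilon 12.427, Zeta 14.263, Eta 15.467.
Rounding up gives 7, 4, 6, 10, 13, 15, 16 = 71 seats, so the divisor must be adjusted.
With modified divisor 6800: modified quotas Alpha 5.812, Beta 3.406, Gamma 5.213, Delta 9.109, Epsilon 11.775, Zeta 13.515, Eta 14.656.
Rounding up: Alpha 6, Beta 4, Gamma 6, Delta 10, Epsilon 12, Zeta 14, Eta 15 (total 67).
Alpha receives 6.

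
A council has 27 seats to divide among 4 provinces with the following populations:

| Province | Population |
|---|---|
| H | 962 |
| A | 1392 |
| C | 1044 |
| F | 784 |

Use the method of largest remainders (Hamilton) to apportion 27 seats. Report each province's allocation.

H=6, A=9, C=7, F=5

Total 4182; standard divisor 4182/27 ≈ 154.889.
Standard quotas: H 6.211, A 8.987, C 6.740, F 5.062.
Lower quotas: H 6, A 8, C 6, F 5 (sum 25, leaving 2 seats).
Remainders in descending order: A 0.987, C 0.740, H 0.211, F 0.062.
Largest remainders: A, C receive the extra seats.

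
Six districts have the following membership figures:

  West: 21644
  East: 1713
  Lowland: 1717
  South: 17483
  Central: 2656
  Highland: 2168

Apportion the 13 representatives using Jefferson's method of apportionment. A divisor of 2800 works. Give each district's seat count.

West=7, East=0, Lowland=0, South=6, Central=0, Highland=0

With modified divisor 2800: modified quotas West 7.730, East 0.612, Lowland 0.613, South 6.244, Central 0.949, Highland 0.774.
Rounding down: West 7, East 0, Lowland 0, South 6, Central 0, Highland 0 (total 13).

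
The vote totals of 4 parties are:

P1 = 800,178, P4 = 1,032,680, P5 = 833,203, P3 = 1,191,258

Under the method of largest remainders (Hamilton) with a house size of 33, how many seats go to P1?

7

The standard divisor is 3857319/33 ≈ 116888.455.
Standard quotas: P1 6.8457, P4 8.8347, P5 7.1282, P3 10.1914.
Lower quotas: P1 6, P4 8, P5 7, P3 10 (sum 31, leaving 2 seats).
Remainders in descending order: P1 0.8457, P4 0.8347, P3 0.1914, P5 0.1282.
Largest remainders: P1, P4 receive the extra seats.
P1 receives 7.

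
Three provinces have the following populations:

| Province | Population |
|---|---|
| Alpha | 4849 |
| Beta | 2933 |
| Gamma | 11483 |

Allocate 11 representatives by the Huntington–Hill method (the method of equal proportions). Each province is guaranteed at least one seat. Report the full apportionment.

Alpha: 3, Beta: 2, Gamma: 6

With divisor 1876: modified quotas Alpha 2.585, Beta 1.563, Gamma 6.121.
Geometric-mean thresholds: Alpha √(2·3)=2.449, Beta √(1·2)=1.414, Gamma √(6·7)=6.481.
Each quota rounded against its threshold gives Alpha 3, Beta 2, Gamma 6 (total 11).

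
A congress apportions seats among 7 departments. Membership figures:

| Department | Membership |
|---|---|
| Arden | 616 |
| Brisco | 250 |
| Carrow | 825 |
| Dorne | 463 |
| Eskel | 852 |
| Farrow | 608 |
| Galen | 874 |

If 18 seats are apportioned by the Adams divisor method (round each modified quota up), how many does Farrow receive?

Standard divisor 4488/18 ≈ 249.333; standard quotas: Arden 2.471, Brisco 1.003, Carrow 3.309, Dorne 1.857, Eskel 3.417, Farrow 2.439, Galen 3.505.
Rounding up gives 3, 2, 4, 2, 4, 3, 4 = 22 seats, so the divisor must be adjusted.
With modified divisor 300: modified quotas Arden 2.053, Brisco 0.833, Carrow 2.750, Dorne 1.543, Eskel 2.840, Farrow 2.027, Galen 2.913.
Rounding up: Arden 3, Brisco 1, Carrow 3, Dorne 2, Eskel 3, Farrow 3, Galen 3 (total 18).
Farrow receives 3.

3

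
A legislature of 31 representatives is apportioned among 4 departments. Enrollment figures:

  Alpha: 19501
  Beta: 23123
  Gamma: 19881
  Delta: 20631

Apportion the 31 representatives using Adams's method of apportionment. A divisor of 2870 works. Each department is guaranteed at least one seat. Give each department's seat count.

With modified divisor 2870: modified quotas Alpha 6.795, Beta 8.057, Gamma 6.927, Delta 7.189.
Rounding up: Alpha 7, Beta 9, Gamma 7, Delta 8 (total 31).

Alpha 7; Beta 9; Gamma 7; Delta 8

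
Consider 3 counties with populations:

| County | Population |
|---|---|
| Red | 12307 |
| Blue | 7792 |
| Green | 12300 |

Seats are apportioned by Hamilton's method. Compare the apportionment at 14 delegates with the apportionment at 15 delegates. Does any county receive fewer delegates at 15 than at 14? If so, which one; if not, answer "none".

At 14 seats: Red 5, Blue 4, Green 5.
At 15 seats: Red 6, Blue 3, Green 6.
Blue drops from 4 to 3.

Blue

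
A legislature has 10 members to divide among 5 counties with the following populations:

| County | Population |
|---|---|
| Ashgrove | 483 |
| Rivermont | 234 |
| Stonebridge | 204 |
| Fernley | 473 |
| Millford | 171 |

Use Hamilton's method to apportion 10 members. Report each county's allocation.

Ashgrove: 3, Rivermont: 2, Stonebridge: 1, Fernley: 3, Millford: 1

The standard divisor is 1565/10 ≈ 156.5.
Standard quotas: Ashgrove 3.086, Rivermont 1.495, Stonebridge 1.304, Fernley 3.022, Millford 1.093.
Lower quotas: Ashgrove 3, Rivermont 1, Stonebridge 1, Fernley 3, Millford 1 (sum 9, leaving 1 seat).
Remainders in descending order: Rivermont 0.495, Stonebridge 0.304, Millford 0.093, Ashgrove 0.086, Fernley 0.022.
Largest remainder: Rivermont receives the extra seat.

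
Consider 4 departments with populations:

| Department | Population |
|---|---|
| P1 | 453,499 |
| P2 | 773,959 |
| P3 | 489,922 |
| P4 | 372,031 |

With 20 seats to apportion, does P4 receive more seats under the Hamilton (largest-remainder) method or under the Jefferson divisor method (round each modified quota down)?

Hamilton

Hamilton: P1 4, P2 7, P3 5, P4 4.
Jefferson: P1 4, P2 8, P3 5, P4 3.
P4 gets 4 under Hamilton and 3 under Jefferson.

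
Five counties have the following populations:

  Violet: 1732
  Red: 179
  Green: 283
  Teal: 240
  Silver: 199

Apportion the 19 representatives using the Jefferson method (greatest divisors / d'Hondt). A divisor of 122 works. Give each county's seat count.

With modified divisor 122: modified quotas Violet 14.197, Red 1.467, Green 2.320, Teal 1.967, Silver 1.631.
Rounding down: Violet 14, Red 1, Green 2, Teal 1, Silver 1 (total 19).

Violet=14, Red=1, Green=2, Teal=1, Silver=1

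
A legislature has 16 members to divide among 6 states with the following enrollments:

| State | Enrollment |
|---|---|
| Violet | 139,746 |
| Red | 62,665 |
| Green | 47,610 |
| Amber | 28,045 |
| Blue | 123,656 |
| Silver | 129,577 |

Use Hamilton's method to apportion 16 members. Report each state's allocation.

Violet: 4, Red: 2, Green: 1, Amber: 1, Blue: 4, Silver: 4

The standard divisor is 531299/16 ≈ 33206.188.
Standard quotas: Violet 4.2084, Red 1.8871, Green 1.4338, Amber 0.8446, Blue 3.7239, Silver 3.9022.
Lower quotas: Violet 4, Red 1, Green 1, Amber 0, Blue 3, Silver 3 (sum 12, leaving 4 seats).
Remainders in descending order: Silver 0.9022, Red 0.8871, Amber 0.8446, Blue 0.7239, Green 0.4338, Violet 0.2084.
Largest remainders: Silver, Red, Amber, Blue receive the extra seats.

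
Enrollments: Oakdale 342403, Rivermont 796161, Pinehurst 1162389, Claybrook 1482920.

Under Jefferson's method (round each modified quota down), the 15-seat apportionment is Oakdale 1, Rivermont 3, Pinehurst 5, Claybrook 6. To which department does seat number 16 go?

Claybrook

Priority for the next seat is population ÷ (current seats + 1).
Priorities: Oakdale 171201.500, Rivermont 199040.250, Pinehurst 193731.500, Claybrook 211845.714.
Highest priority: Claybrook.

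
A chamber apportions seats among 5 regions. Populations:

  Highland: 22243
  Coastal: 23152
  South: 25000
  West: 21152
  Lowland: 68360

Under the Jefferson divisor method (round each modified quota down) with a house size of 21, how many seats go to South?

Standard divisor 159907/21 ≈ 7614.619; standard quotas: Highland 2.921, Coastal 3.040, South 3.283, West 2.778, Lowland 8.977.
Rounding down gives 2, 3, 3, 2, 8 = 18 seats, so the divisor must be adjusted.
With modified divisor 6900: modified quotas Highland 3.224, Coastal 3.355, South 3.623, West 3.066, Lowland 9.907.
Rounding down: Highland 3, Coastal 3, South 3, West 3, Lowland 9 (total 21).
South receives 3.

3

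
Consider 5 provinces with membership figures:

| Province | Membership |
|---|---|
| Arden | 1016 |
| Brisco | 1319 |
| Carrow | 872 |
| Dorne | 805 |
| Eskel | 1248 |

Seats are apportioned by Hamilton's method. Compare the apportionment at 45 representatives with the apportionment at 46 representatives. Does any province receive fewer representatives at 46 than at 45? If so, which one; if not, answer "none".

none

At 45 seats: Arden 9, Brisco 11, Carrow 7, Dorne 7, Eskel 11.
At 46 seats: Arden 9, Brisco 11, Carrow 8, Dorne 7, Eskel 11.
No province's allocation decreased.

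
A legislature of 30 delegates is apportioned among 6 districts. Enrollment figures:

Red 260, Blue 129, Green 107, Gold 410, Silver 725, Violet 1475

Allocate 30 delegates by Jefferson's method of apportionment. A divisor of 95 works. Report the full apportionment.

Red=2, Blue=1, Green=1, Gold=4, Silver=7, Violet=15

With modified divisor 95: modified quotas Red 2.737, Blue 1.358, Green 1.126, Gold 4.316, Silver 7.632, Violet 15.526.
Rounding down: Red 2, Blue 1, Green 1, Gold 4, Silver 7, Violet 15 (total 30).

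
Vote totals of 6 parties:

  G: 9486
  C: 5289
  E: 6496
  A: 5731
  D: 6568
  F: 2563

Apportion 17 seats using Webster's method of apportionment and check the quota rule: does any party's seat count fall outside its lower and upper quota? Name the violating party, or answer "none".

Standard quotas: G 4.463, C 2.488, E 3.056, A 2.696, D 3.090, F 1.206.
Webster allocation: G 4, C 3, E 3, A 3, D 3, F 1.
Every allocation lies between the lower and upper quota.

none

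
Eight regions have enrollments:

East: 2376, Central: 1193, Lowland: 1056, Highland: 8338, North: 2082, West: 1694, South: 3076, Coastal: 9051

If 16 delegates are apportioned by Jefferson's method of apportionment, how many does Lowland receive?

0

Standard divisor 28866/16 ≈ 1804.125; standard quotas: East 1.317, Central 0.661, Lowland 0.585, Highland 4.622, North 1.154, West 0.939, South 1.705, Coastal 5.017.
Rounding down gives 1, 0, 0, 4, 1, 0, 1, 5 = 12 seats, so the divisor must be adjusted.
With modified divisor 1400: modified quotas East 1.697, Central 0.852, Lowland 0.754, Highland 5.956, North 1.487, West 1.210, South 2.197, Coastal 6.465.
Rounding down: East 1, Central 0, Lowland 0, Highland 5, North 1, West 1, South 2, Coastal 6 (total 16).
Lowland receives 0.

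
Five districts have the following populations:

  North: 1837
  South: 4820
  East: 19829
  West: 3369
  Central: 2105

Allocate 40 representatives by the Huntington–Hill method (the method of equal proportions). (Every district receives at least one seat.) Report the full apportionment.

North=2, South=6, East=25, West=4, Central=3

With divisor 794: modified quotas North 2.314, South 6.071, East 24.974, West 4.243, Central 2.651.
Geometric-mean thresholds: North √(2·3)=2.449, South √(6·7)=6.481, East √(24·25)=24.495, West √(4·5)=4.472, Central √(2·3)=2.449.
Each quota rounded against its threshold gives North 2, South 6, East 25, West 4, Central 3 (total 40).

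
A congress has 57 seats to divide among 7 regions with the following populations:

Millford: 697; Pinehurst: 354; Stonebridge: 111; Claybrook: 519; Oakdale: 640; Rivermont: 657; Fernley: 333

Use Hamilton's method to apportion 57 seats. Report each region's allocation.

Total 3311; standard divisor 3311/57 ≈ 58.088.
Standard quotas: Millford 11.999, Pinehurst 6.094, Stonebridge 1.911, Claybrook 8.935, Oakdale 11.018, Rivermont 11.310, Fernley 5.733.
Lower quotas: Millford 11, Pinehurst 6, Stonebridge 1, Claybrook 8, Oakdale 11, Rivermont 11, Fernley 5 (sum 53, leaving 4 seats).
Remainders in descending order: Millford 0.999, Claybrook 0.935, Stonebridge 0.911, Fernley 0.733, Rivermont 0.310, Pinehurst 0.094, Oakdale 0.018.
Largest remainders: Millford, Claybrook, Stonebridge, Fernley receive the extra seats.

Millford=12; Pinehurst=6; Stonebridge=2; Claybrook=9; Oakdale=11; Rivermont=11; Fernley=6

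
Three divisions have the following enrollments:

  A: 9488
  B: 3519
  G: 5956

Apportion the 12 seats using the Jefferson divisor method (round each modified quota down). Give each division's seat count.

A=6, B=2, G=4

Standard divisor 18963/12 ≈ 1580.25; standard quotas: A 6.004, B 2.227, G 3.769.
Rounding down gives 6, 2, 3 = 11 seats, so the divisor must be adjusted.
With modified divisor 1400: modified quotas A 6.777, B 2.514, G 4.254.
Rounding down: A 6, B 2, G 4 (total 12).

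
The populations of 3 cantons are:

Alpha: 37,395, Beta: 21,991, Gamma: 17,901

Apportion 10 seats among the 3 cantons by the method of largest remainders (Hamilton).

Alpha=5, Beta=3, Gamma=2

Standard divisor: 77287 ÷ 10 ≈ 7728.7.
Standard quotas: Alpha 4.8385, Beta 2.8454, Gamma 2.3162.
Lower quotas: Alpha 4, Beta 2, Gamma 2 (sum 8, leaving 2 seats).
Remainders in descending order: Beta 0.8454, Alpha 0.8385, Gamma 0.3162.
The surplus seats go to Beta, Alpha.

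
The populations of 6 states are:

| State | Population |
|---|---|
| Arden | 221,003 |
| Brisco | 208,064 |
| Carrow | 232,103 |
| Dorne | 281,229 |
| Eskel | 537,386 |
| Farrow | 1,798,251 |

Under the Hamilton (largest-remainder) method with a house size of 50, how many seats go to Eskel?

8

The standard divisor is 3278036/50 ≈ 65560.72.
Standard quotas: Arden 3.3710, Brisco 3.1736, Carrow 3.5403, Dorne 4.2896, Eskel 8.1968, Farrow 27.4288.
Lower quotas: Arden 3, Brisco 3, Carrow 3, Dorne 4, Eskel 8, Farrow 27 (sum 48, leaving 2 seats).
Remainders in descending order: Carrow 0.5403, Farrow 0.4288, Arden 0.3710, Dorne 0.2896, Eskel 0.1968, Brisco 0.1736.
The surplus seats go to Carrow, Farrow.
Eskel receives 8.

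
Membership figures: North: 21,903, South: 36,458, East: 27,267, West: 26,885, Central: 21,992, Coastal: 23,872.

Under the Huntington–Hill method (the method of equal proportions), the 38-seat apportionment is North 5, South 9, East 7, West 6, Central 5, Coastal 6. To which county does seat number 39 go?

Priority for the next seat is population ÷ (√(s·(s+1))).
Priorities: North 3998.922, South 3843.011, East 3643.706, West 4148.446, Central 4015.171, Coastal 3683.530.
Highest priority: West.

West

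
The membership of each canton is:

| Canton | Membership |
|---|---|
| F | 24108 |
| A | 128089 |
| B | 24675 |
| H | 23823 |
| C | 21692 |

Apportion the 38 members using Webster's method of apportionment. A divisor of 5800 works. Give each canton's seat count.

F: 4; A: 22; B: 4; H: 4; C: 4

With modified divisor 5800: modified quotas F 4.157, A 22.084, B 4.254, H 4.107, C 3.740.
Rounding to the nearest integer: F 4, A 22, B 4, H 4, C 4 (total 38).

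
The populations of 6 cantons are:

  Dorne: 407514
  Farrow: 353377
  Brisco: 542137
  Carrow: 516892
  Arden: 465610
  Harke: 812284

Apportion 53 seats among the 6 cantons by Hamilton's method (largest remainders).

The standard divisor is 3097814/53 ≈ 58449.321.
Standard quotas: Dorne 6.9721, Farrow 6.0459, Brisco 9.2753, Carrow 8.8434, Arden 7.9660, Harke 13.8972.
Lower quotas: Dorne 6, Farrow 6, Brisco 9, Carrow 8, Arden 7, Harke 13 (sum 49, leaving 4 seats).
Remainders in descending order: Dorne 0.9721, Arden 0.9660, Harke 0.8972, Carrow 0.8434, Brisco 0.2753, Farrow 0.0459.
The surplus seats go to Dorne, Arden, Harke, Carrow.

Dorne: 7, Farrow: 6, Brisco: 9, Carrow: 9, Arden: 8, Harke: 14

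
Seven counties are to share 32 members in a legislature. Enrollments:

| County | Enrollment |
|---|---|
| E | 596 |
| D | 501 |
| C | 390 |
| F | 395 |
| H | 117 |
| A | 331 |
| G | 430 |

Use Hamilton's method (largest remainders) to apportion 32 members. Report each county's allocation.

E=7, D=6, C=4, F=5, H=1, A=4, G=5

Standard divisor: 2760 ÷ 32 ≈ 86.25.
Standard quotas: E 6.910, D 5.809, C 4.522, F 4.580, H 1.357, A 3.838, G 4.986.
Lower quotas: E 6, D 5, C 4, F 4, H 1, A 3, G 4 (sum 27, leaving 5 seats).
Remainders in descending order: G 0.986, E 0.910, A 0.838, D 0.809, F 0.580, C 0.522, H 0.357.
The surplus seats go to G, E, A, D, F.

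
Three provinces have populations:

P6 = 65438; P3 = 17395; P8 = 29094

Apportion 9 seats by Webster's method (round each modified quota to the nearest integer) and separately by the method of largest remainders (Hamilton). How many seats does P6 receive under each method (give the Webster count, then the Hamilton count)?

6 and 5

Webster: P6 6, P3 1, P8 2.
Hamilton: P6 5, P3 2, P8 2.
P6 gets 6 under Webster and 5 under Hamilton.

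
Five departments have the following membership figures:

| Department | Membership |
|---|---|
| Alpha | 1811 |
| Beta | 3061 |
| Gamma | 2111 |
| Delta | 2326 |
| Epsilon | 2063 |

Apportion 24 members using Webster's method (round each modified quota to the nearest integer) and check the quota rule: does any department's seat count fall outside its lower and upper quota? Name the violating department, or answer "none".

Standard quotas: Alpha 3.822, Beta 6.460, Gamma 4.455, Delta 4.909, Epsilon 4.354.
Webster allocation: Alpha 4, Beta 7, Gamma 4, Delta 5, Epsilon 4.
Every allocation lies between the lower and upper quota.

none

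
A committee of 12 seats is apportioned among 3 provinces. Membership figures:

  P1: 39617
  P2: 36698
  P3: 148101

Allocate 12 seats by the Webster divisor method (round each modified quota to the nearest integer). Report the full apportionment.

Standard divisor 224416/12 ≈ 18701.333; standard quotas: P1 2.118, P2 1.962, P3 7.919.
Rounding to the nearest integer gives P1 2, P2 2, P3 8 — total 12, matching the house size, so no adjustment is needed.

P1=2; P2=2; P3=8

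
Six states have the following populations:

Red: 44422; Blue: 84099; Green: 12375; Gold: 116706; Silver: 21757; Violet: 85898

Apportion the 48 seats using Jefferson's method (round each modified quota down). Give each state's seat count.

Red=6, Blue=11, Green=1, Gold=16, Silver=3, Violet=11

Standard divisor 365257/48 ≈ 7609.521; standard quotas: Red 5.838, Blue 11.052, Green 1.626, Gold 15.337, Silver 2.859, Violet 11.288.
Rounding down gives 5, 11, 1, 15, 2, 11 = 45 seats, so the divisor must be adjusted.
With modified divisor 7200: modified quotas Red 6.170, Blue 11.680, Green 1.719, Gold 16.209, Silver 3.022, Violet 11.930.
Rounding down: Red 6, Blue 11, Green 1, Gold 16, Silver 3, Violet 11 (total 48).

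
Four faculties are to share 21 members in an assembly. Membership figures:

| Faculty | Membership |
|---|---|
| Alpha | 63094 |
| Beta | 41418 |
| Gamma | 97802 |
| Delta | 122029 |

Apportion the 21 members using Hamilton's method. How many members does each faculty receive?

Alpha 4, Beta 3, Gamma 6, Delta 8

Standard divisor: 324343 ÷ 21 ≈ 15444.905.
Standard quotas: Alpha 4.0851, Beta 2.6817, Gamma 6.3323, Delta 7.9009.
Lower quotas: Alpha 4, Beta 2, Gamma 6, Delta 7 (sum 19, leaving 2 seats).
Remainders in descending order: Delta 0.9009, Beta 0.6817, Gamma 0.3323, Alpha 0.0851.
The surplus seats go to Delta, Beta.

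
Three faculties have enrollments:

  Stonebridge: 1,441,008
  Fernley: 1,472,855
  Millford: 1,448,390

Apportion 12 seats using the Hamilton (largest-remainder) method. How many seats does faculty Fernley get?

4

Total 4362253; standard divisor 4362253/12 ≈ 363521.083.
Standard quotas: Stonebridge 3.9640, Fernley 4.0516, Millford 3.9843.
Lower quotas: Stonebridge 3, Fernley 4, Millford 3 (sum 10, leaving 2 seats).
Remainders in descending order: Millford 0.9843, Stonebridge 0.9640, Fernley 0.0516.
The surplus seats go to Millford, Stonebridge.
Fernley receives 4.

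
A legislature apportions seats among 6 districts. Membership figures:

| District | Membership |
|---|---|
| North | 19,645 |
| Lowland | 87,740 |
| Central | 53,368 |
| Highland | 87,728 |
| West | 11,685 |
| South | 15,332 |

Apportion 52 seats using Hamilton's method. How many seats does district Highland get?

16

The standard divisor is 275498/52 ≈ 5298.038.
Standard quotas: North 3.7080, Lowland 16.5608, Central 10.0732, Highland 16.5586, West 2.2055, South 2.8939.
Lower quotas: North 3, Lowland 16, Central 10, Highland 16, West 2, South 2 (sum 49, leaving 3 seats).
Remainders in descending order: South 0.8939, North 0.7080, Lowland 0.5608, Highland 0.5586, West 0.2055, Central 0.0732.
The surplus seats go to South, North, Lowland.
Highland receives 16.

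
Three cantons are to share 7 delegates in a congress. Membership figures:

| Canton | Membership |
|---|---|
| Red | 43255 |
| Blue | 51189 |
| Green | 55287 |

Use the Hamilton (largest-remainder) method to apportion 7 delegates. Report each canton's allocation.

The standard divisor is 149731/7 ≈ 21390.143.
Standard quotas: Red 2.0222, Blue 2.3931, Green 2.5847.
Lower quotas: Red 2, Blue 2, Green 2 (sum 6, leaving 1 seat).
Remainders in descending order: Green 0.5847, Blue 0.3931, Red 0.0222.
The surplus seat goes to Green.

Red 2; Blue 2; Green 3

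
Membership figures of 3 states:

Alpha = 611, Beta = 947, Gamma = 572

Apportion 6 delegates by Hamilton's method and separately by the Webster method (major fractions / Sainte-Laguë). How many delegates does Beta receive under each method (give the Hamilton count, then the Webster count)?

3 and 2

Hamilton: Alpha 2, Beta 3, Gamma 1.
Webster: Alpha 2, Beta 2, Gamma 2.
Beta gets 3 under Hamilton and 2 under Webster.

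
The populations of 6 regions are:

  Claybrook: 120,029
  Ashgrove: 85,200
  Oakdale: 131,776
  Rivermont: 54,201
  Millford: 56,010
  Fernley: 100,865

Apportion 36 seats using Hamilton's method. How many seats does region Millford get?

Standard divisor: 548081 ÷ 36 ≈ 15224.472.
Standard quotas: Claybrook 7.8840, Ashgrove 5.5963, Oakdale 8.6555, Rivermont 3.5601, Millford 3.6789, Fernley 6.6252.
Lower quotas: Claybrook 7, Ashgrove 5, Oakdale 8, Rivermont 3, Millford 3, Fernley 6 (sum 32, leaving 4 seats).
Remainders in descending order: Claybrook 0.8840, Millford 0.6789, Oakdale 0.6555, Fernley 0.6252, Ashgrove 0.5963, Rivermont 0.5601.
Largest remainders: Claybrook, Millford, Oakdale, Fernley receive the extra seats.
Millford receives 4.

4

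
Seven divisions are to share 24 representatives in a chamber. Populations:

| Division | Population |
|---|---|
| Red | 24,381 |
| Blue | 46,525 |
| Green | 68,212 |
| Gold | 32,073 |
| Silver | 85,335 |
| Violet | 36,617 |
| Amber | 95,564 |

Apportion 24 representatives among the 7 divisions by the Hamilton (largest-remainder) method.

Standard divisor: 388707 ÷ 24 ≈ 16196.125.
Standard quotas: Red 1.5054, Blue 2.8726, Green 4.2116, Gold 1.9803, Silver 5.2689, Violet 2.2608, Amber 5.9004.
Lower quotas: Red 1, Blue 2, Green 4, Gold 1, Silver 5, Violet 2, Amber 5 (sum 20, leaving 4 seats).
Remainders in descending order: Gold 0.9803, Amber 0.9004, Blue 0.8726, Red 0.5054, Silver 0.2689, Violet 0.2608, Green 0.2116.
Largest remainders: Gold, Amber, Blue, Red receive the extra seats.

Red=2; Blue=3; Green=4; Gold=2; Silver=5; Violet=2; Amber=6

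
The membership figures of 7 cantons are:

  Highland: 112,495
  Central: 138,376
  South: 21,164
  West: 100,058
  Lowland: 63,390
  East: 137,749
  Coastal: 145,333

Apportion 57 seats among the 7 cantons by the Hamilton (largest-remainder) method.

The standard divisor is 718565/57 ≈ 12606.404.
Standard quotas: Highland 8.9236, Central 10.9766, South 1.6788, West 7.9371, Lowland 5.0284, East 10.9269, Coastal 11.5285.
Lower quotas: Highland 8, Central 10, South 1, West 7, Lowland 5, East 10, Coastal 11 (sum 52, leaving 5 seats).
Remainders in descending order: Central 0.9766, West 0.9371, East 0.9269, Highland 0.9236, South 0.6788, Coastal 0.5285, Lowland 0.0284.
Largest remainders: Central, West, East, Highland, South receive the extra seats.

Highland: 9; Central: 11; South: 2; West: 8; Lowland: 5; East: 11; Coastal: 11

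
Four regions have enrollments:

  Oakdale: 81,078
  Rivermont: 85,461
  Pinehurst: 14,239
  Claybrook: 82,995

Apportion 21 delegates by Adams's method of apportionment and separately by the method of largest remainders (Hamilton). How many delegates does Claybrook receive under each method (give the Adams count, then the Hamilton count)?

6 and 7

Adams: Oakdale 6, Rivermont 7, Pinehurst 2, Claybrook 6.
Hamilton: Oakdale 6, Rivermont 7, Pinehurst 1, Claybrook 7.
Claybrook gets 6 under Adams and 7 under Hamilton.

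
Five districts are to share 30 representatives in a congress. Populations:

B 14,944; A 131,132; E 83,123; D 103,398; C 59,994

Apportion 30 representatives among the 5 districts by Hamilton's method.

The standard divisor is 392591/30 ≈ 13086.367.
Standard quotas: B 1.1420, A 10.0205, E 6.3519, D 7.9012, C 4.5845.
Lower quotas: B 1, A 10, E 6, D 7, C 4 (sum 28, leaving 2 seats).
Remainders in descending order: D 0.9012, C 0.5845, E 0.3519, B 0.1420, A 0.0205.
Largest remainders: D, C receive the extra seats.

B=1, A=10, E=6, D=8, C=5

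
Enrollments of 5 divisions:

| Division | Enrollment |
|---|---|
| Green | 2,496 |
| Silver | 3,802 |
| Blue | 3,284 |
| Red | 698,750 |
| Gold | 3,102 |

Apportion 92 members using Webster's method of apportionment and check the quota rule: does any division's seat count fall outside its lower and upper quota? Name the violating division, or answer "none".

Red

Standard quotas: Green 0.323, Silver 0.492, Blue 0.425, Red 90.360, Gold 0.401.
Webster allocation: Green 0, Silver 0, Blue 0, Red 92, Gold 0.
Red has quota 90.360 (lower 90, upper 91) but receives 92 — outside the quota interval.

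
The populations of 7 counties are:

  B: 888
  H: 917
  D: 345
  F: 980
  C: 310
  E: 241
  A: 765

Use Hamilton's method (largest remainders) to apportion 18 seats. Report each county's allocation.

B=4, H=4, D=1, F=4, C=1, E=1, A=3

Standard divisor: 4446 ÷ 18 = 247.
Standard quotas: B 3.595, H 3.713, D 1.397, F 3.968, C 1.255, E 0.976, A 3.097.
Lower quotas: B 3, H 3, D 1, F 3, C 1, E 0, A 3 (sum 14, leaving 4 seats).
Remainders in descending order: E 0.976, F 0.968, H 0.713, B 0.595, D 0.397, C 0.255, A 0.097.
The surplus seats go to E, F, H, B.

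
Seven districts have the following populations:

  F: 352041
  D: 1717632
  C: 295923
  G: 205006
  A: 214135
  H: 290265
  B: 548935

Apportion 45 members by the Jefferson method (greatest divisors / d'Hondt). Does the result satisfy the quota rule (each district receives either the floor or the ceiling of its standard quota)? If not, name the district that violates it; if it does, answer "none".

D

Standard quotas: F 4.371, D 21.329, C 3.675, G 2.546, A 2.659, H 3.604, B 6.816.
Jefferson allocation: F 4, D 23, C 4, G 2, A 2, H 3, B 7.
D has quota 21.329 (lower 21, upper 22) but receives 23 — outside the quota interval.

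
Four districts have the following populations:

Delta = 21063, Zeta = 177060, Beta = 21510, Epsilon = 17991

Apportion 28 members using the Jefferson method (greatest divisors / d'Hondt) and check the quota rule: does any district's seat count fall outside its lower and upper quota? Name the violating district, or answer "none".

Standard quotas: Delta 2.482, Zeta 20.864, Beta 2.535, Epsilon 2.120.
Jefferson allocation: Delta 2, Zeta 22, Beta 2, Epsilon 2.
Zeta has quota 20.864 (lower 20, upper 21) but receives 22 — outside the quota interval.

Zeta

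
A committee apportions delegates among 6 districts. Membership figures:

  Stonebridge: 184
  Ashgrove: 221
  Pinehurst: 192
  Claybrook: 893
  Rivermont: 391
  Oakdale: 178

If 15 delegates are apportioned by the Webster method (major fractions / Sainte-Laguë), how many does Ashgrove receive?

Standard divisor 2059/15 ≈ 137.267; standard quotas: Stonebridge 1.340, Ashgrove 1.610, Pinehurst 1.399, Claybrook 6.506, Rivermont 2.848, Oakdale 1.297.
Rounding to the nearest integer gives Stonebridge 1, Ashgrove 2, Pinehurst 1, Claybrook 7, Rivermont 3, Oakdale 1 — total 15, matching the house size, so no adjustment is needed.
Ashgrove receives 2.

2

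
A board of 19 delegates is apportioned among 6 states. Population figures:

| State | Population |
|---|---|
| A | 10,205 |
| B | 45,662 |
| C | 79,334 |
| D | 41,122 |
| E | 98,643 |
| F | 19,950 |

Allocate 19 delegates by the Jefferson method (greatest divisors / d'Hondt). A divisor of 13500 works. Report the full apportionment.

With modified divisor 13500: modified quotas A 0.756, B 3.382, C 5.877, D 3.046, E 7.307, F 1.478.
Rounding down: A 0, B 3, C 5, D 3, E 7, F 1 (total 19).

A=0, B=3, C=5, D=3, E=7, F=1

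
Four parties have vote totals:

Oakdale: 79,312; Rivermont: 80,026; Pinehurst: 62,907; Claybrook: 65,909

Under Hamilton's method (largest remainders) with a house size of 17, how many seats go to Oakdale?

4

Standard divisor: 288154 ÷ 17 ≈ 16950.235.
Standard quotas: Oakdale 4.6791, Rivermont 4.7212, Pinehurst 3.7113, Claybrook 3.8884.
Lower quotas: Oakdale 4, Rivermont 4, Pinehurst 3, Claybrook 3 (sum 14, leaving 3 seats).
Remainders in descending order: Claybrook 0.8884, Rivermont 0.7212, Pinehurst 0.7113, Oakdale 0.6791.
Largest remainders: Claybrook, Rivermont, Pinehurst receive the extra seats.
Oakdale receives 4.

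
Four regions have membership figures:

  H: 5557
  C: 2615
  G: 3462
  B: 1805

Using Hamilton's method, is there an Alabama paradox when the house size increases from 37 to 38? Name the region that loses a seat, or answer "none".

At 37 seats: H 15, C 7, G 10, B 5.
At 38 seats: H 16, C 7, G 10, B 5.
No region's allocation decreased.

none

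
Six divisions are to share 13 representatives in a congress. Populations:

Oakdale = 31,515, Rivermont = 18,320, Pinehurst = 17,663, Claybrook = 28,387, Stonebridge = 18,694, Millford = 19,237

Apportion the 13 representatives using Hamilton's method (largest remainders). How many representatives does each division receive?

Oakdale 3, Rivermont 2, Pinehurst 1, Claybrook 3, Stonebridge 2, Millford 2

Standard divisor: 133816 ÷ 13 ≈ 10293.538.
Standard quotas: Oakdale 3.0616, Rivermont 1.7798, Pinehurst 1.7159, Claybrook 2.7577, Stonebridge 1.8161, Millford 1.8688.
Lower quotas: Oakdale 3, Rivermont 1, Pinehurst 1, Claybrook 2, Stonebridge 1, Millford 1 (sum 9, leaving 4 seats).
Remainders in descending order: Millford 0.8688, Stonebridge 0.8161, Rivermont 0.7798, Claybrook 0.7577, Pinehurst 0.7159, Oakdale 0.0616.
Largest remainders: Millford, Stonebridge, Rivermont, Claybrook receive the extra seats.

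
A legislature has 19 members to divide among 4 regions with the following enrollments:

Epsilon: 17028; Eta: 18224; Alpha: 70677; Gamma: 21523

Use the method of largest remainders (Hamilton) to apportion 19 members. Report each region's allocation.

Epsilon 3, Eta 3, Alpha 10, Gamma 3

Standard divisor: 127452 ÷ 19 = 6708.
Standard quotas: Epsilon 2.5385, Eta 2.7168, Alpha 10.5362, Gamma 3.2086.
Lower quotas: Epsilon 2, Eta 2, Alpha 10, Gamma 3 (sum 17, leaving 2 seats).
Remainders in descending order: Eta 0.7168, Epsilon 0.5385, Alpha 0.5362, Gamma 0.2086.
Largest remainders: Eta, Epsilon receive the extra seats.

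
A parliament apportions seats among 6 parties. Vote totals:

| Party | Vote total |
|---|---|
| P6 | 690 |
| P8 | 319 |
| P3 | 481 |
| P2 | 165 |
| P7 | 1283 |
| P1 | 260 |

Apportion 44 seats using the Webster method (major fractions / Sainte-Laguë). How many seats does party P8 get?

4

Standard divisor 3198/44 ≈ 72.682; standard quotas: P6 9.493, P8 4.389, P3 6.618, P2 2.270, P7 17.652, P1 3.577.
Rounding to the nearest integer gives P6 9, P8 4, P3 7, P2 2, P7 18, P1 4 — total 44, matching the house size, so no adjustment is needed.
P8 receives 4.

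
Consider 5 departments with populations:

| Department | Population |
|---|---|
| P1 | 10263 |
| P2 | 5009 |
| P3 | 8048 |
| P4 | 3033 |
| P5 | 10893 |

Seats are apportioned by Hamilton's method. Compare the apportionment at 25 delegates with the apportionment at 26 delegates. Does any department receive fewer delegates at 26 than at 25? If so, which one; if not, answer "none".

At 25 seats: P1 7, P2 3, P3 6, P4 2, P5 7.
At 26 seats: P1 7, P2 3, P3 6, P4 2, P5 8.
No department's allocation decreased.

none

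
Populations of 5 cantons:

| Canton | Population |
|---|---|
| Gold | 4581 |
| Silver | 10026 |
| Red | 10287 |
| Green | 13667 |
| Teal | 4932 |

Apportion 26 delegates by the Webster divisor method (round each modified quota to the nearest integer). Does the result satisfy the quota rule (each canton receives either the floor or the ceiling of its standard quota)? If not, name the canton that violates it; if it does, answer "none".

Standard quotas: Gold 2.739, Silver 5.994, Red 6.150, Green 8.170, Teal 2.948.
Webster allocation: Gold 3, Silver 6, Red 6, Green 8, Teal 3.
Every allocation lies between the lower and upper quota.

none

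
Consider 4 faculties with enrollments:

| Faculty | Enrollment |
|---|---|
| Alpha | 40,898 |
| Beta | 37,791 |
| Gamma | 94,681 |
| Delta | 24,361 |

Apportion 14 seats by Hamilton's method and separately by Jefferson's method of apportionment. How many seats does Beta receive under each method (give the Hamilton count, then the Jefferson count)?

2 and 3

Hamilton: Alpha 3, Beta 2, Gamma 7, Delta 2.
Jefferson: Alpha 3, Beta 3, Gamma 7, Delta 1.
Beta gets 2 under Hamilton and 3 under Jefferson.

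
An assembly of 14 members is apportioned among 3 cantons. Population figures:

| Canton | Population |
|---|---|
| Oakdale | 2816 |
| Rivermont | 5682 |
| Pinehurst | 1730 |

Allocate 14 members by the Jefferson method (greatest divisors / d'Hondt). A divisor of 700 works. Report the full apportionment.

With modified divisor 700: modified quotas Oakdale 4.023, Rivermont 8.117, Pinehurst 2.471.
Rounding down: Oakdale 4, Rivermont 8, Pinehurst 2 (total 14).

Oakdale 4, Rivermont 8, Pinehurst 2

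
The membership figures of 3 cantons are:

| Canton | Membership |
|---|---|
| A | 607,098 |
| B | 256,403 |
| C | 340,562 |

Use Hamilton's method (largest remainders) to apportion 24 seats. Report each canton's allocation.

The standard divisor is 1204063/24 ≈ 50169.292.
Standard quotas: A 12.1010, B 5.1108, C 6.7883.
Lower quotas: A 12, B 5, C 6 (sum 23, leaving 1 seat).
Remainders in descending order: C 0.7883, B 0.1108, A 0.1010.
Largest remainder: C receives the extra seat.

A: 12, B: 5, C: 7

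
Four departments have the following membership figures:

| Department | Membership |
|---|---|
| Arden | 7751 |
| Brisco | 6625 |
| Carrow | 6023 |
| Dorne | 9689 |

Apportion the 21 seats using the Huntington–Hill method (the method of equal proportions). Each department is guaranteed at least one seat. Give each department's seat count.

With divisor 1448: modified quotas Arden 5.353, Brisco 4.575, Carrow 4.160, Dorne 6.691.
Geometric-mean thresholds: Arden √(5·6)=5.477, Brisco √(4·5)=4.472, Carrow √(4·5)=4.472, Dorne √(6·7)=6.481.
Each quota rounded against its threshold gives Arden 5, Brisco 5, Carrow 4, Dorne 7 (total 21).

Arden 5, Brisco 5, Carrow 4, Dorne 7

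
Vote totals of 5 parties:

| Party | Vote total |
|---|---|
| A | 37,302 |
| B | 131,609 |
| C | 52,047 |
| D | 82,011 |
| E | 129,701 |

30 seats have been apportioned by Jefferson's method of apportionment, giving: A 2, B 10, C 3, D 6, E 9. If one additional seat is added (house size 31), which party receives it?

Priority for the next seat is population ÷ (current seats + 1).
Priorities: A 12434.000, B 11964.455, C 13011.750, D 11715.857, E 12970.100.
Highest priority: C.

C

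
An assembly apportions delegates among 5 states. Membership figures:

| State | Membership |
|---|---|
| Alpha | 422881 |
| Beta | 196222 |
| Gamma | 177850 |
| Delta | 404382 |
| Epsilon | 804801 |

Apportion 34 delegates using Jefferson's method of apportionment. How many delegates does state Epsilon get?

Standard divisor 2006136/34 ≈ 59004; standard quotas: Alpha 7.167, Beta 3.326, Gamma 3.014, Delta 6.853, Epsilon 13.640.
Rounding down gives 7, 3, 3, 6, 13 = 32 seats, so the divisor must be adjusted.
With modified divisor 55600: modified quotas Alpha 7.606, Beta 3.529, Gamma 3.199, Delta 7.273, Epsilon 14.475.
Rounding down: Alpha 7, Beta 3, Gamma 3, Delta 7, Epsilon 14 (total 34).
Epsilon receives 14.

14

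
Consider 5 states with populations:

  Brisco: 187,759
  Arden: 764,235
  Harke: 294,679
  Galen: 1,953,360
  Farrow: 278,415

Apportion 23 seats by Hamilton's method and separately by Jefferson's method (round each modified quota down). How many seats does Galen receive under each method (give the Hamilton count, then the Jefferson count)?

Hamilton: Brisco 1, Arden 5, Harke 2, Galen 13, Farrow 2.
Jefferson: Brisco 1, Arden 5, Harke 2, Galen 14, Farrow 1.
Galen gets 13 under Hamilton and 14 under Jefferson.

13 and 14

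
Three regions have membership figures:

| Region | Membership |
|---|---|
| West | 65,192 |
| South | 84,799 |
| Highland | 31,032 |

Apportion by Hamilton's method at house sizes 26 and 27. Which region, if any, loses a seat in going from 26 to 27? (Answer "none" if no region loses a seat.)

Highland

At 26 seats: West 9, South 12, Highland 5.
At 27 seats: West 10, South 13, Highland 4.
Highland drops from 5 to 4.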